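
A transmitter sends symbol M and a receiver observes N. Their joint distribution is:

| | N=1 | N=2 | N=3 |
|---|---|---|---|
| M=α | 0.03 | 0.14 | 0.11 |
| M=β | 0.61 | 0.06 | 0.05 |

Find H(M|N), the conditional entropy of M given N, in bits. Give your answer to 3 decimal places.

Chain rule: H(M|N) = H(M,N) − H(N).
Marginals: p(M) = (0.2800, 0.7200), p(N) = (0.6400, 0.2000, 0.1600).
H(M,N) = 1.7938 bits; H(N) = 1.2995 bits.
H(M|N) = 1.7938 − 1.2995 = 0.494 bits.

0.494 bits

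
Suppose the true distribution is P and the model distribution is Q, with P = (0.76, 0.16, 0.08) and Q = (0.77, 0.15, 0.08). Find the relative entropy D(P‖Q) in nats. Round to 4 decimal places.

D(P‖Q) = Σ p·ln(p/q).
  0.76·ln(0.76/0.77) = -0.00993
  0.16·ln(0.16/0.15) = 0.01033
  0.08·ln(0.08/0.08) = 0.00000
D(P‖Q) = 0.0004 nats.

0.0004 nats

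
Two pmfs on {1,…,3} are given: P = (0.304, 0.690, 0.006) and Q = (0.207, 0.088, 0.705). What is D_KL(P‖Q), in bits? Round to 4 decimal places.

2.1773 bits

D(P‖Q) = Σ p·log₂(p/q).
  0.304·log₂(0.304/0.207) = 0.16855
  0.690·log₂(0.690/0.088) = 2.05000
  0.006·log₂(0.006/0.705) = -0.04126
D(P‖Q) = 2.1773 bits.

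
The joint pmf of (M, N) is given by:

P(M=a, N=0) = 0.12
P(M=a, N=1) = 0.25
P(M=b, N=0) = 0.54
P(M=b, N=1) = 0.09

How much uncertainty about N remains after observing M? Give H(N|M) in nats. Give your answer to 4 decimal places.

Chain rule: H(N|M) = H(M,N) − H(M).
Marginals: p(M) = (0.3700, 0.6300), p(N) = (0.6600, 0.3400).
H(M,N) = 1.1505 nats; H(M) = 0.6590 nats.
H(N|M) = 1.1505 − 0.6590 = 0.4915 nats.

0.4915 nats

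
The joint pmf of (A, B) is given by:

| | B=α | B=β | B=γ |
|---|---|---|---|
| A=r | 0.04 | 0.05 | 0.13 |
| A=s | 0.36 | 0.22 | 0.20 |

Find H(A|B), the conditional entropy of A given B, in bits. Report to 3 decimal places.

0.693 bits

Marginals: p(A) = (0.2200, 0.7800), p(B) = (0.4000, 0.2700, 0.3300).
H(A|B) = Σ p(B) · H(A|B=·).
  B=α: p=0.4000, H(A|B=α) = 0.4690
  B=β: p=0.2700, H(A|B=β) = 0.6913
  B=γ: p=0.3300, H(A|B=γ) = 0.9673
Weighted sum = 0.693 bits.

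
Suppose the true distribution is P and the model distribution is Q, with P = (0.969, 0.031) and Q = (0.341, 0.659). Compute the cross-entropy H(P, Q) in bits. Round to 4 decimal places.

H(P,Q) = −Σ p·log₂ q.
  −0.969·log₂(0.341) = 1.50404
  −0.031·log₂(0.659) = 0.01865
H(P,Q) = 1.5227 bits.

1.5227 bits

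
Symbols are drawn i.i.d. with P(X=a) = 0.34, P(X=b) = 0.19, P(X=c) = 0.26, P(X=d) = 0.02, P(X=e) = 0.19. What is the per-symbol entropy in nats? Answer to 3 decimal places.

H(X) = −Σ p·ln p.
  −(0.34)·ln(0.34) = 0.3668
  −(0.19)·ln(0.19) = 0.3155
  −(0.26)·ln(0.26) = 0.3502
  −(0.02)·ln(0.02) = 0.0782
  −(0.19)·ln(0.19) = 0.3155
Sum: 0.3668 + 0.3155 + 0.3502 + 0.0782 + 0.3155 = 1.426 nats.

1.426 nats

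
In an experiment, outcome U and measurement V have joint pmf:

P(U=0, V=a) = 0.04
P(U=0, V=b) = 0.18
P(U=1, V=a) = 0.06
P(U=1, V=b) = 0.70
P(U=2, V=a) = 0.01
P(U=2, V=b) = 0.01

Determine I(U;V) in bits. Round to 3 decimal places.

0.027 bits

Marginals: p(U) = (0.2200, 0.7600, 0.0200), p(V) = (0.1100, 0.8900).
I(U;V) = H(U) + H(V) − H(U,V).
H(U) = 0.8944, H(V) = 0.4999, H(U,V) = 1.3677.
I(U;V) = 0.8944 + 0.4999 − 1.3677 = 0.027 bits.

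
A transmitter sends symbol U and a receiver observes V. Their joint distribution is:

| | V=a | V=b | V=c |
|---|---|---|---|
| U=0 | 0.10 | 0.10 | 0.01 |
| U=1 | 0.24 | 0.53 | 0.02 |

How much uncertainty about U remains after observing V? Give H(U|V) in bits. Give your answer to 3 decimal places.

Chain rule: H(U|V) = H(U,V) − H(V).
Marginals: p(U) = (0.2100, 0.7900), p(V) = (0.3400, 0.6300, 0.0300).
H(U,V) = 1.8233 bits; H(V) = 1.1009 bits.
H(U|V) = 1.8233 − 1.1009 = 0.722 bits.

0.722 bits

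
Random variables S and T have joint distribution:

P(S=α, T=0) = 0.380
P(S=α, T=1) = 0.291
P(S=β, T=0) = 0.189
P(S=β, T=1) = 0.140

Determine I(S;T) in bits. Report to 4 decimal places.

0.0000 bits

Marginals: p(S) = (0.6710, 0.3290), p(T) = (0.5690, 0.4310).
I(S;T) = Σ p(x,y)·log₂[p(x,y)/(p(x)p(y))].
  (α,0): 0.380·log₂(0.9953) = -0.00259
  (α,1): 0.291·log₂(1.0062) = 0.00260
  (β,0): 0.189·log₂(1.0096) = 0.00261
  (β,1): 0.140·log₂(0.9873) = -0.00258
Sum = 0.0000 bits.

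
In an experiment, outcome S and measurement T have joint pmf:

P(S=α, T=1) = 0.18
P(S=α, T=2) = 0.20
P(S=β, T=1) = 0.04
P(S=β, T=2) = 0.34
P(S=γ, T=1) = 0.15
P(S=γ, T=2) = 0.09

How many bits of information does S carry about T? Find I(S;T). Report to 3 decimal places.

Marginals: p(S) = (0.3800, 0.3800, 0.2400), p(T) = (0.3700, 0.6300).
I(S;T) = H(S) + H(T) − H(S,T).
H(S) = 1.5550, H(T) = 0.9507, H(S,T) = 2.3478.
I(S;T) = 1.5550 + 0.9507 − 2.3478 = 0.158 bits.

0.158 bits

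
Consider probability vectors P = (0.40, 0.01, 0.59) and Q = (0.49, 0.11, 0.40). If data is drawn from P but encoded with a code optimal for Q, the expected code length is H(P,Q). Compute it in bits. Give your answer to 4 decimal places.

H(P,Q) = −Σ p·log₂ q.
  −0.40·log₂(0.49) = 0.41166
  −0.01·log₂(0.11) = 0.03184
  −0.59·log₂(0.40) = 0.77994
H(P,Q) = 1.2234 bits.

1.2234 bits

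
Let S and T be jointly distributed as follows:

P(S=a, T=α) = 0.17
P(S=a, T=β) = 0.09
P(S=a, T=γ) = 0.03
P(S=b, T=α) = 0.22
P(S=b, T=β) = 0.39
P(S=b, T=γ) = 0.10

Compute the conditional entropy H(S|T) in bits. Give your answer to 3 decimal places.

0.821 bits

Chain rule: H(S|T) = H(S,T) − H(T).
Marginals: p(S) = (0.2900, 0.7100), p(T) = (0.3900, 0.4800, 0.1300).
H(S,T) = 2.2416 bits; H(T) = 1.4207 bits.
H(S|T) = 2.2416 − 1.4207 = 0.821 bits.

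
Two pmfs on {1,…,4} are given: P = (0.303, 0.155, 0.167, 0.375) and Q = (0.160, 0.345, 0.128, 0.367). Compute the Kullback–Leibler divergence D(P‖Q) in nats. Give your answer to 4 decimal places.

D(P‖Q) = Σ p·ln(p/q).
  0.303·ln(0.303/0.160) = 0.19348
  0.155·ln(0.155/0.345) = -0.12402
  0.167·ln(0.167/0.128) = 0.04442
  0.375·ln(0.375/0.367) = 0.00809
D(P‖Q) = 0.1220 nats.

0.1220 nats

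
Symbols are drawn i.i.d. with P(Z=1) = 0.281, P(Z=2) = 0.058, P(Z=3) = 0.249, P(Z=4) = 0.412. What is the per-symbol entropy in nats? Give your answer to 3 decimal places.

1.233 nats

H(Z) = −Σ p·ln p.
  −(0.281)·ln(0.281) = 0.3567
  −(0.058)·ln(0.058) = 0.1651
  −(0.249)·ln(0.249) = 0.3462
  −(0.412)·ln(0.412) = 0.3653
Sum: 0.3567 + 0.1651 + 0.3462 + 0.3653 = 1.233 nats.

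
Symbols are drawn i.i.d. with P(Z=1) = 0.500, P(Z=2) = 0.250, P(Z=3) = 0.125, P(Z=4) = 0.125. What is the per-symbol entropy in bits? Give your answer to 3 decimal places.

1.750 bits

H(Z) = −Σ p·log₂ p.
  −(0.500)·log₂(0.500) = 0.5000
  −(0.250)·log₂(0.250) = 0.5000
  −(0.125)·log₂(0.125) = 0.3750
  −(0.125)·log₂(0.125) = 0.3750
Sum: 0.5000 + 0.5000 + 0.3750 + 0.3750 = 1.750 bits.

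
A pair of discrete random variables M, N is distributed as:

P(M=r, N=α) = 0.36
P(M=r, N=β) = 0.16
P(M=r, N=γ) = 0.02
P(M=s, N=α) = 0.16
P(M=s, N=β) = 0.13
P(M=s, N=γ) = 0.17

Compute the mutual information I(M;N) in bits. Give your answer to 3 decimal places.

0.152 bits

Marginals: p(M) = (0.5400, 0.4600), p(N) = (0.5200, 0.2900, 0.1900).
I(M;N) = H(M) + H(N) − H(M,N).
H(M) = 0.9954, H(N) = 1.4637, H(M,N) = 2.3068.
I(M;N) = 0.9954 + 1.4637 − 2.3068 = 0.152 bits.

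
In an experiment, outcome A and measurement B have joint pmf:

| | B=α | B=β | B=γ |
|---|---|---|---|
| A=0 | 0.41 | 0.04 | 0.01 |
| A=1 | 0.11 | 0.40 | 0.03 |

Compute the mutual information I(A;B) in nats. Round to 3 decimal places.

0.265 nats

Marginals: p(A) = (0.4600, 0.5400), p(B) = (0.5200, 0.4400, 0.0400).
I(A;B) = Σ p(x,y)·ln[p(x,y)/(p(x)p(y))].
  (0,α): 0.41·ln(1.7140) = 0.2209
  (0,β): 0.04·ln(0.1976) = -0.0649
  (0,γ): 0.01·ln(0.5435) = -0.0061
  (1,α): 0.11·ln(0.3917) = -0.1031
  (1,β): 0.40·ln(1.6835) = 0.2084
  (1,γ): 0.03·ln(1.3889) = 0.0099
Sum = 0.265 nats.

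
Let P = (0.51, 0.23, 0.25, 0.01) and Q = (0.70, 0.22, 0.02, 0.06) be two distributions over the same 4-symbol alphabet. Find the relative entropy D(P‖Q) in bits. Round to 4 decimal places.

D(P‖Q) = Σ p·log₂(p/q).
  0.51·log₂(0.51/0.70) = -0.23300
  0.23·log₂(0.23/0.22) = 0.01475
  0.25·log₂(0.25/0.02) = 0.91096
  0.01·log₂(0.01/0.06) = -0.02585
D(P‖Q) = 0.6669 bits.

0.6669 bits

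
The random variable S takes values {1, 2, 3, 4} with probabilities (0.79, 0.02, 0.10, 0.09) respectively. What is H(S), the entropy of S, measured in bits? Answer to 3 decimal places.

H(S) = −Σ p·log₂ p.
  −(0.79)·log₂(0.79) = 0.2687
  −(0.02)·log₂(0.02) = 0.1129
  −(0.10)·log₂(0.10) = 0.3322
  −(0.09)·log₂(0.09) = 0.3127
Sum: 0.2687 + 0.1129 + 0.3322 + 0.3127 = 1.026 bits.

1.026 bits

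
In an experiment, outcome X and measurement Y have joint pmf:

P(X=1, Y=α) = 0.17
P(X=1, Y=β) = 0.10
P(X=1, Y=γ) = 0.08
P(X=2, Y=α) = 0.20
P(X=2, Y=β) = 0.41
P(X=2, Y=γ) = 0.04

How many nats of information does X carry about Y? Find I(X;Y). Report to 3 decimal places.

0.063 nats

Marginals: p(X) = (0.3500, 0.6500), p(Y) = (0.3700, 0.5100, 0.1200).
I(X;Y) = H(X) + H(Y) − H(X,Y).
H(X) = 0.6474, H(Y) = 0.9657, H(X,Y) = 1.5497.
I(X;Y) = 0.6474 + 0.9657 − 1.5497 = 0.063 nats.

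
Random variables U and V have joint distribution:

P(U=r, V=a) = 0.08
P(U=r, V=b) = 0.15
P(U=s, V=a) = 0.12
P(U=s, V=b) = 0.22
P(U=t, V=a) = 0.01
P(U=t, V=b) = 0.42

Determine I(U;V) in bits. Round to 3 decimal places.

0.140 bits

Marginals: p(U) = (0.2300, 0.3400, 0.4300), p(V) = (0.2100, 0.7900).
I(U;V) = H(U) + H(V) − H(U,V).
H(U) = 1.5404, H(V) = 0.7415, H(U,V) = 2.1418.
I(U;V) = 1.5404 + 0.7415 − 2.1418 = 0.140 bits.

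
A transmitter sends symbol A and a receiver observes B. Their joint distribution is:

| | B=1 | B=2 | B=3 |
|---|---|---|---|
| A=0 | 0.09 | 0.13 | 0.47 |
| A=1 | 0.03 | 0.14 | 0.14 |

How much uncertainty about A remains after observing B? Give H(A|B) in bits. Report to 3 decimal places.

0.841 bits

Chain rule: H(A|B) = H(A,B) − H(B).
Marginals: p(A) = (0.6900, 0.3100), p(B) = (0.1200, 0.2700, 0.6100).
H(A,B) = 2.1532 bits; H(B) = 1.3121 bits.
H(A|B) = 2.1532 − 1.3121 = 0.841 bits.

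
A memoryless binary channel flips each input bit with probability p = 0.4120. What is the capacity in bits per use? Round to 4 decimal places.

Binary symmetric channel: C = 1 − h₂(ε) where h₂ is the binary entropy function.
h₂(0.4120) = −0.4120·log₂0.4120 − 0.5880·log₂0.5880 = 0.9775.
C = 1 − 0.9775 = 0.0225 bits per channel use.

0.0225 bits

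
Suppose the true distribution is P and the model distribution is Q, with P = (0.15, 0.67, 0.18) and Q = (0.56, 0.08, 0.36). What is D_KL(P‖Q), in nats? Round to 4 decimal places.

D(P‖Q) = Σ p·ln(p/q).
  0.15·ln(0.15/0.56) = -0.19760
  0.67·ln(0.67/0.08) = 1.42392
  0.18·ln(0.18/0.36) = -0.12477
D(P‖Q) = 1.1016 nats.

1.1016 nats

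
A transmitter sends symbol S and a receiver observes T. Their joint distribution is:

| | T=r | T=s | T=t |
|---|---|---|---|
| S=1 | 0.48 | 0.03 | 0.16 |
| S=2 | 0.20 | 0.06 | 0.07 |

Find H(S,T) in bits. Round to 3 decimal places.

2.060 bits

H(S,T) = −Σ p(x,y)·log₂ p(x,y) over all 6 cells.
  cell (1,r): −0.48·log₂0.48 = 0.5083
  cell (1,s): −0.03·log₂0.03 = 0.1518
  cell (1,t): −0.16·log₂0.16 = 0.4230
  cell (2,r): −0.20·log₂0.20 = 0.4644
  cell (2,s): −0.06·log₂0.06 = 0.2435
  cell (2,t): −0.07·log₂0.07 = 0.2686
Sum = 2.060 bits.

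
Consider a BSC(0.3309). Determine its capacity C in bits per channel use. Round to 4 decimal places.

0.0842 bits

Binary symmetric channel: C = 1 − h₂(ε) where h₂ is the binary entropy function.
h₂(0.3309) = −0.3309·log₂0.3309 − 0.6691·log₂0.6691 = 0.9158.
C = 1 − 0.9158 = 0.0842 bits per channel use.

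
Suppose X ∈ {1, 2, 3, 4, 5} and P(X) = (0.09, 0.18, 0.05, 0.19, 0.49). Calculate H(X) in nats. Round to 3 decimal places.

H(X) = −Σ p·ln p.
  −(0.09)·ln(0.09) = 0.2167
  −(0.18)·ln(0.18) = 0.3087
  −(0.05)·ln(0.05) = 0.1498
  −(0.19)·ln(0.19) = 0.3155
  −(0.49)·ln(0.49) = 0.3495
Sum: 0.2167 + 0.3087 + 0.1498 + 0.3155 + 0.3495 = 1.340 nats.

1.340 nats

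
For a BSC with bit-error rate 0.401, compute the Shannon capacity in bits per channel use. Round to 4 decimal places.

Binary symmetric channel: C = 1 − h₂(ε) where h₂ is the binary entropy function.
h₂(0.401) = −0.401·log₂0.401 − 0.599·log₂0.599 = 0.9715.
C = 1 − 0.9715 = 0.0285 bits per channel use.

0.0285 bits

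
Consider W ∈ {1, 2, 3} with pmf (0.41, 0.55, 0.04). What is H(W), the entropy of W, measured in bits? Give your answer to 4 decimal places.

H(W) = −Σ p·log₂ p.
  −(0.41)·log₂(0.41) = 0.52738
  −(0.55)·log₂(0.55) = 0.47437
  −(0.04)·log₂(0.04) = 0.18575
Sum: 0.52738 + 0.47437 + 0.18575 = 1.1875 bits.

1.1875 bits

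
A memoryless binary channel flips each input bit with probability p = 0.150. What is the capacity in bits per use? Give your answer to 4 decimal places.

Binary symmetric channel: C = 1 − h₂(ε) where h₂ is the binary entropy function.
h₂(0.150) = −0.150·log₂0.150 − 0.850·log₂0.850 = 0.6098.
C = 1 − 0.6098 = 0.3902 bits per channel use.

0.3902 bits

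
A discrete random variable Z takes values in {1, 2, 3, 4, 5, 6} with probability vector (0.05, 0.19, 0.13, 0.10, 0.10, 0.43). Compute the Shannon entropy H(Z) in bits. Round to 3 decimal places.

2.242 bits

H(Z) = −Σ p·log₂ p.
  −(0.05)·log₂(0.05) = 0.2161
  −(0.19)·log₂(0.19) = 0.4552
  −(0.13)·log₂(0.13) = 0.3826
  −(0.10)·log₂(0.10) = 0.3322
  −(0.10)·log₂(0.10) = 0.3322
  −(0.43)·log₂(0.43) = 0.5236
Sum: 0.2161 + 0.4552 + 0.3826 + 0.3322 + 0.3322 + 0.5236 = 2.242 bits.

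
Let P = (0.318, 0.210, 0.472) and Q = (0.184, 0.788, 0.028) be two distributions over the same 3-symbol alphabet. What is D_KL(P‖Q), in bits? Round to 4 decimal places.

1.7739 bits

D(P‖Q) = Σ p·log₂(p/q).
  0.318·log₂(0.318/0.184) = 0.25100
  0.210·log₂(0.210/0.788) = -0.40064
  0.472·log₂(0.472/0.028) = 1.92354
D(P‖Q) = 1.7739 bits.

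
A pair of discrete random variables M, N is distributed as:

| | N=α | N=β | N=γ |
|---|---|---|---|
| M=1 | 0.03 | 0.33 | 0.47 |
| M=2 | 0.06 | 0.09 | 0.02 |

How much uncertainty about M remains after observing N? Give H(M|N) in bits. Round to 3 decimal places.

0.518 bits

Chain rule: H(M|N) = H(M,N) − H(N).
Marginals: p(M) = (0.8300, 0.1700), p(N) = (0.0900, 0.4200, 0.4900).
H(M,N) = 1.8606 bits; H(N) = 1.3426 bits.
H(M|N) = 1.8606 − 1.3426 = 0.518 bits.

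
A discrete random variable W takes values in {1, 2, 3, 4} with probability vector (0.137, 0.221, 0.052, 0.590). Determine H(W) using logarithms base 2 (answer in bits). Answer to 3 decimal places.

1.545 bits

H(W) = −Σ p·log₂ p.
  −(0.137)·log₂(0.137) = 0.3929
  −(0.221)·log₂(0.221) = 0.4813
  −(0.052)·log₂(0.052) = 0.2218
  −(0.590)·log₂(0.590) = 0.4491
Sum: 0.3929 + 0.4813 + 0.2218 + 0.4491 = 1.545 bits.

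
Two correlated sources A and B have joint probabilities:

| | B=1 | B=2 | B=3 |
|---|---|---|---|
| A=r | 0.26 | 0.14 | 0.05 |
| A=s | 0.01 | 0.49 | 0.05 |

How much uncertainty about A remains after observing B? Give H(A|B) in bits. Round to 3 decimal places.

0.643 bits

Chain rule: H(A|B) = H(A,B) − H(B).
Marginals: p(A) = (0.4500, 0.5500), p(B) = (0.2700, 0.6300, 0.1000).
H(A,B) = 1.9053 bits; H(B) = 1.2622 bits.
H(A|B) = 1.9053 − 1.2622 = 0.643 bits.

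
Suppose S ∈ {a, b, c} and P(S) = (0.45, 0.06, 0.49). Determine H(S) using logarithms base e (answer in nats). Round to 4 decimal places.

H(S) = −Σ p·ln p.
  −(0.45)·ln(0.45) = 0.35933
  −(0.06)·ln(0.06) = 0.16880
  −(0.49)·ln(0.49) = 0.34954
Sum: 0.35933 + 0.16880 + 0.34954 = 0.8777 nats.

0.8777 nats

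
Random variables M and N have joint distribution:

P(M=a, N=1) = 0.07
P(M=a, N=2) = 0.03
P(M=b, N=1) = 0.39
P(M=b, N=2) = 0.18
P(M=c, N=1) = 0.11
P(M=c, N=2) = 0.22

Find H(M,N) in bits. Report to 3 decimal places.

H(M,N) = −Σ p(x,y)·log₂ p(x,y) over all 6 cells.
  cell (a,1): −0.07·log₂0.07 = 0.2686
  cell (a,2): −0.03·log₂0.03 = 0.1518
  cell (b,1): −0.39·log₂0.39 = 0.5298
  cell (b,2): −0.18·log₂0.18 = 0.4453
  cell (c,1): −0.11·log₂0.11 = 0.3503
  cell (c,2): −0.22·log₂0.22 = 0.4806
Sum = 2.226 bits.

2.226 bits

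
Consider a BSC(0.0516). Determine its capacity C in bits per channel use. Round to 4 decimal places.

0.7068 bits

Binary symmetric channel: C = 1 − h₂(ε) where h₂ is the binary entropy function.
h₂(0.0516) = −0.0516·log₂0.0516 − 0.9484·log₂0.9484 = 0.2932.
C = 1 − 0.2932 = 0.7068 bits per channel use.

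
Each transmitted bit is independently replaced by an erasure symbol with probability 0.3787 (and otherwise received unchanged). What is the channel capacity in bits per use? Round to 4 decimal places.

Binary erasure channel: capacity C = 1 − ε.
C = 1 − 0.3787 = 0.6213 bits per channel use.

0.6213 bits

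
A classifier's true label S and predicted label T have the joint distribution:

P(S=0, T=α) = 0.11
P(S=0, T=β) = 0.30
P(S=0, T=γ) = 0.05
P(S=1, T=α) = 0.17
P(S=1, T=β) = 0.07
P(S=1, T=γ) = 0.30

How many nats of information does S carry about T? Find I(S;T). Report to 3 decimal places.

0.179 nats

Marginals: p(S) = (0.4600, 0.5400), p(T) = (0.2800, 0.3700, 0.3500).
I(S;T) = Σ p(x,y)·ln[p(x,y)/(p(x)p(y))].
  (0,α): 0.11·ln(0.8540) = -0.0174
  (0,β): 0.30·ln(1.7626) = 0.1700
  (0,γ): 0.05·ln(0.3106) = -0.0585
  (1,α): 0.17·ln(1.1243) = 0.0199
  (1,β): 0.07·ln(0.3504) = -0.0734
  (1,γ): 0.30·ln(1.5873) = 0.1386
Sum = 0.179 nats.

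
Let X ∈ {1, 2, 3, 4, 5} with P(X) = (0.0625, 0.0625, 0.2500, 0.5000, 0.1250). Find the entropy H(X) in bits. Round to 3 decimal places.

1.875 bits

H(X) = −Σ p·log₂ p.
  −(0.0625)·log₂(0.0625) = 0.2500
  −(0.0625)·log₂(0.0625) = 0.2500
  −(0.2500)·log₂(0.2500) = 0.5000
  −(0.5000)·log₂(0.5000) = 0.5000
  −(0.1250)·log₂(0.1250) = 0.3750
Sum: 0.2500 + 0.2500 + 0.5000 + 0.5000 + 0.3750 = 1.875 bits.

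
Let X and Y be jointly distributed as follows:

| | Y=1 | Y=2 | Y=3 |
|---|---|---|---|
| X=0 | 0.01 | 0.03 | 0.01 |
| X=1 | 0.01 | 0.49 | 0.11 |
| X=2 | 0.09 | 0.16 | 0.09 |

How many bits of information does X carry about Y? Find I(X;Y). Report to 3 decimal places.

0.128 bits

Marginals: p(X) = (0.0500, 0.6100, 0.3400), p(Y) = (0.1100, 0.6800, 0.2100).
I(X;Y) = Σ p(x,y)·log₂[p(x,y)/(p(x)p(y))].
  (0,1): 0.01·log₂(1.8182) = 0.0086
  (0,2): 0.03·log₂(0.8824) = -0.0054
  (0,3): 0.01·log₂(0.9524) = -0.0007
  (1,1): 0.01·log₂(0.1490) = -0.0275
  (1,2): 0.49·log₂(1.1813) = 0.1178
  (1,3): 0.11·log₂(0.8587) = -0.0242
  (2,1): 0.09·log₂(2.4064) = 0.1140
  (2,2): 0.16·log₂(0.6920) = -0.0850
  (2,3): 0.09·log₂(1.2605) = 0.0301
Sum = 0.128 bits.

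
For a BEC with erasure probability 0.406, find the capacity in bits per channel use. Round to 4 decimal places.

Binary erasure channel: capacity C = 1 − ε.
C = 1 − 0.406 = 0.5940 bits per channel use.

0.5940 bits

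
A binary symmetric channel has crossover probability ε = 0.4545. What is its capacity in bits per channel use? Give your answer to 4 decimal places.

0.0060 bits

Binary symmetric channel: C = 1 − h₂(ε) where h₂ is the binary entropy function.
h₂(0.4545) = −0.4545·log₂0.4545 − 0.5455·log₂0.5455 = 0.9940.
C = 1 − 0.9940 = 0.0060 bits per channel use.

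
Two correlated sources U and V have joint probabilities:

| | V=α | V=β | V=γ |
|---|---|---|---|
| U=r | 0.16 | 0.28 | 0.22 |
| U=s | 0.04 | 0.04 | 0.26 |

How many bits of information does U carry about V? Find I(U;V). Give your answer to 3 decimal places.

Marginals: p(U) = (0.6600, 0.3400), p(V) = (0.2000, 0.3200, 0.4800).
I(U;V) = H(U) + H(V) − H(U,V).
H(U) = 0.9248, H(V) = 1.4987, H(U,V) = 2.2946.
I(U;V) = 0.9248 + 1.4987 − 2.2946 = 0.129 bits.

0.129 bits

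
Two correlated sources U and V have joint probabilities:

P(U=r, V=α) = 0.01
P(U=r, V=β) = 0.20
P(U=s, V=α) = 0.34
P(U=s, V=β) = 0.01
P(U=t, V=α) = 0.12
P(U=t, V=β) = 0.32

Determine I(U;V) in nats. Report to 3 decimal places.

0.348 nats

Marginals: p(U) = (0.2100, 0.3500, 0.4400), p(V) = (0.4700, 0.5300).
I(U;V) = H(U) + H(V) − H(U,V).
H(U) = 1.0564, H(V) = 0.6913, H(U,V) = 1.3998.
I(U;V) = 1.0564 + 0.6913 − 1.3998 = 0.348 nats.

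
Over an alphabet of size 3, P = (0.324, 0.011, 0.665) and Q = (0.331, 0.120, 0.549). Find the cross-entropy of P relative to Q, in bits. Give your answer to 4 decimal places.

H(P,Q) = −Σ p·log₂ q.
  −0.324·log₂(0.331) = 0.51681
  −0.011·log₂(0.120) = 0.03365
  −0.665·log₂(0.549) = 0.57531
H(P,Q) = 1.1258 bits.

1.1258 bits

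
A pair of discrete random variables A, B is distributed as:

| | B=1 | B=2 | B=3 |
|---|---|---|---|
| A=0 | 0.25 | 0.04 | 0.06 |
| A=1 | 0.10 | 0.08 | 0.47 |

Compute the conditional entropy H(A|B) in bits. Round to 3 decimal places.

0.682 bits

Chain rule: H(A|B) = H(A,B) − H(B).
Marginals: p(A) = (0.3500, 0.6500), p(B) = (0.3500, 0.1200, 0.5300).
H(A,B) = 2.0649 bits; H(B) = 1.3826 bits.
H(A|B) = 2.0649 − 1.3826 = 0.682 bits.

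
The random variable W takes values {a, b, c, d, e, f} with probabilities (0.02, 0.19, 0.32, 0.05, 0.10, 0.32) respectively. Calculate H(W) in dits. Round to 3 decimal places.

H(W) = −Σ p·log₁₀ p.
  −(0.02)·log₁₀(0.02) = 0.0340
  −(0.19)·log₁₀(0.19) = 0.1370
  −(0.32)·log₁₀(0.32) = 0.1584
  −(0.05)·log₁₀(0.05) = 0.0651
  −(0.10)·log₁₀(0.10) = 0.1000
  −(0.32)·log₁₀(0.32) = 0.1584
Sum: 0.0340 + 0.1370 + 0.1584 + 0.0651 + 0.1000 + 0.1584 = 0.653 dits.

0.653 dits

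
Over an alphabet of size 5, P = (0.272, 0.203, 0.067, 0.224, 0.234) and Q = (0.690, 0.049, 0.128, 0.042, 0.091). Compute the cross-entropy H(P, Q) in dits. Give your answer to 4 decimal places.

0.9215 dits

H(P,Q) = −Σ p·log₁₀ q.
  −0.272·log₁₀(0.690) = 0.04383
  −0.203·log₁₀(0.049) = 0.26589
  −0.067·log₁₀(0.128) = 0.05982
  −0.224·log₁₀(0.042) = 0.30839
  −0.234·log₁₀(0.091) = 0.24358
H(P,Q) = 0.9215 dits.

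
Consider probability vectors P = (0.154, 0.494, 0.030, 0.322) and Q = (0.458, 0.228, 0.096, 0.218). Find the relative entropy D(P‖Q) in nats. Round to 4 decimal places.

D(P‖Q) = Σ p·ln(p/q).
  0.154·ln(0.154/0.458) = -0.16785
  0.494·ln(0.494/0.228) = 0.38196
  0.030·ln(0.030/0.096) = -0.03489
  0.322·ln(0.322/0.218) = 0.12560
D(P‖Q) = 0.3048 nats.

0.3048 nats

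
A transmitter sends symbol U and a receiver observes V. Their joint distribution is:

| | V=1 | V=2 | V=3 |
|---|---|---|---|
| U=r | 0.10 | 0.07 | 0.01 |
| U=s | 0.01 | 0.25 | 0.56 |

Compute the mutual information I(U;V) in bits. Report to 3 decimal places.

Marginals: p(U) = (0.1800, 0.8200), p(V) = (0.1100, 0.3200, 0.5700).
I(U;V) = Σ p(x,y)·log₂[p(x,y)/(p(x)p(y))].
  (r,1): 0.10·log₂(5.0505) = 0.2336
  (r,2): 0.07·log₂(1.2153) = 0.0197
  (r,3): 0.01·log₂(0.0975) = -0.0336
  (s,1): 0.01·log₂(0.1109) = -0.0317
  (s,2): 0.25·log₂(0.9527) = -0.0175
  (s,3): 0.56·log₂(1.1981) = 0.1460
Sum = 0.317 bits.

0.317 bits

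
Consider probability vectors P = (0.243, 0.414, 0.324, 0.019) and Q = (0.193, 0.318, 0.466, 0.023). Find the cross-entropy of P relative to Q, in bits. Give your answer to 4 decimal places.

H(P,Q) = −Σ p·log₂ q.
  −0.243·log₂(0.193) = 0.57672
  −0.414·log₂(0.318) = 0.68430
  −0.324·log₂(0.466) = 0.35692
  −0.019·log₂(0.023) = 0.10340
H(P,Q) = 1.7213 bits.

1.7213 bits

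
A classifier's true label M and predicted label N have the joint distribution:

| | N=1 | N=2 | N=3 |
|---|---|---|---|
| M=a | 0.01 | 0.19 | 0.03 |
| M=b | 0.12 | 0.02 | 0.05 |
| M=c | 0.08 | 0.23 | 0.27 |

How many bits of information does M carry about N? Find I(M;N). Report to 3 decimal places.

0.264 bits

Marginals: p(M) = (0.2300, 0.1900, 0.5800), p(N) = (0.2100, 0.4400, 0.3500).
I(M;N) = H(M) + H(N) − H(M,N).
H(M) = 1.3987, H(N) = 1.5241, H(M,N) = 2.6587.
I(M;N) = 1.3987 + 1.5241 − 2.6587 = 0.264 bits.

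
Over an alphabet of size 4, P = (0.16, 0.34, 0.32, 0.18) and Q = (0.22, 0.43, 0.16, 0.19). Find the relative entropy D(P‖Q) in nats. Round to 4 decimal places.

D(P‖Q) = Σ p·ln(p/q).
  0.16·ln(0.16/0.22) = -0.05095
  0.34·ln(0.34/0.43) = -0.07985
  0.32·ln(0.32/0.16) = 0.22181
  0.18·ln(0.18/0.19) = -0.00973
D(P‖Q) = 0.0813 nats.

0.0813 nats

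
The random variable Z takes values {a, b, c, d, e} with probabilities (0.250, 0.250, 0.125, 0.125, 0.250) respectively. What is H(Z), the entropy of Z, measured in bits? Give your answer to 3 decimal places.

2.250 bits

H(Z) = −Σ p·log₂ p.
  −(0.250)·log₂(0.250) = 0.5000
  −(0.250)·log₂(0.250) = 0.5000
  −(0.125)·log₂(0.125) = 0.3750
  −(0.125)·log₂(0.125) = 0.3750
  −(0.250)·log₂(0.250) = 0.5000
Sum: 0.5000 + 0.5000 + 0.3750 + 0.3750 + 0.5000 = 2.250 bits.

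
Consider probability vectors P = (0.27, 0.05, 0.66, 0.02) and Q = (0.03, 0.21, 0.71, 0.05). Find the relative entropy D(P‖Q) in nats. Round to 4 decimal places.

0.4550 nats

D(P‖Q) = Σ p·ln(p/q).
  0.27·ln(0.27/0.03) = 0.59325
  0.05·ln(0.05/0.21) = -0.07175
  0.66·ln(0.66/0.71) = -0.04820
  0.02·ln(0.02/0.05) = -0.01833
D(P‖Q) = 0.4550 nats.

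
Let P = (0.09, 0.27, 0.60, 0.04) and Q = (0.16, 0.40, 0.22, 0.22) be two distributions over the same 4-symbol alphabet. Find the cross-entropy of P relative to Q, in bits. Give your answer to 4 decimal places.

H(P,Q) = −Σ p·log₂ q.
  −0.09·log₂(0.16) = 0.23795
  −0.27·log₂(0.40) = 0.35692
  −0.60·log₂(0.22) = 1.31065
  −0.04·log₂(0.22) = 0.08738
H(P,Q) = 1.9929 bits.

1.9929 bits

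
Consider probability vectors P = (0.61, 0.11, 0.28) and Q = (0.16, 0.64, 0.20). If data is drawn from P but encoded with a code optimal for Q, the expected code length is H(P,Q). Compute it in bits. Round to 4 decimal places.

H(P,Q) = −Σ p·log₂ q.
  −0.61·log₂(0.16) = 1.61275
  −0.11·log₂(0.64) = 0.07082
  −0.28·log₂(0.20) = 0.65014
H(P,Q) = 2.3337 bits.

2.3337 bits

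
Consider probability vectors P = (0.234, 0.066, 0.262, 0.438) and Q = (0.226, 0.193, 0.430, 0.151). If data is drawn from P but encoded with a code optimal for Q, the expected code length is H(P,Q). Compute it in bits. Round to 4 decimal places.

2.1723 bits

H(P,Q) = −Σ p·log₂ q.
  −0.234·log₂(0.226) = 0.50207
  −0.066·log₂(0.193) = 0.15664
  −0.262·log₂(0.430) = 0.31901
  −0.438·log₂(0.151) = 1.19459
H(P,Q) = 2.1723 bits.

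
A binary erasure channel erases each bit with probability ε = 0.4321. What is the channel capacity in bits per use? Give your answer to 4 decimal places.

0.5679 bits

Binary erasure channel: capacity C = 1 − ε.
C = 1 − 0.4321 = 0.5679 bits per channel use.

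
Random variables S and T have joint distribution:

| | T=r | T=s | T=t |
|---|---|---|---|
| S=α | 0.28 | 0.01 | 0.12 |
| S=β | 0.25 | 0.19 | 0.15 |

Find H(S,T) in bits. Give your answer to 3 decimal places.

H(S,T) = −Σ p(x,y)·log₂ p(x,y) over all 6 cells.
  cell (α,r): −0.28·log₂0.28 = 0.5142
  cell (α,s): −0.01·log₂0.01 = 0.0664
  cell (α,t): −0.12·log₂0.12 = 0.3671
  cell (β,r): −0.25·log₂0.25 = 0.5000
  cell (β,s): −0.19·log₂0.19 = 0.4552
  cell (β,t): −0.15·log₂0.15 = 0.4105
Sum = 2.313 bits.

2.313 bits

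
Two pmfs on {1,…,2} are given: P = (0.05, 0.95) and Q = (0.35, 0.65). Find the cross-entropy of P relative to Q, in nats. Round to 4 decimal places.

0.4617 nats

H(P,Q) = −Σ p·ln q.
  −0.05·ln(0.35) = 0.05249
  −0.95·ln(0.65) = 0.40924
H(P,Q) = 0.4617 nats.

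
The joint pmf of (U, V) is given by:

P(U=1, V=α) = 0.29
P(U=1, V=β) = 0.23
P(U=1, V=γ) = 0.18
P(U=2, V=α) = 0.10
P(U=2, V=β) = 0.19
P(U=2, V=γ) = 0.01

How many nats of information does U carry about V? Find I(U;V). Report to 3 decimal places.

0.060 nats

Marginals: p(U) = (0.7000, 0.3000), p(V) = (0.3900, 0.4200, 0.1900).
I(U;V) = H(U) + H(V) − H(U,V).
H(U) = 0.6109, H(V) = 1.0471, H(U,V) = 1.5975.
I(U;V) = 0.6109 + 1.0471 − 1.5975 = 0.060 nats.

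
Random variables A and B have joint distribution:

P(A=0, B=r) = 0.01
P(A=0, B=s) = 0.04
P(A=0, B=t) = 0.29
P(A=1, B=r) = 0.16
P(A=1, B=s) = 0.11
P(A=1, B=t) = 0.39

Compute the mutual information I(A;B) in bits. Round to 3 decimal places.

Marginals: p(A) = (0.3400, 0.6600), p(B) = (0.1700, 0.1500, 0.6800).
I(A;B) = Σ p(x,y)·log₂[p(x,y)/(p(x)p(y))].
  (0,r): 0.01·log₂(0.1730) = -0.0253
  (0,s): 0.04·log₂(0.7843) = -0.0140
  (0,t): 0.29·log₂(1.2543) = 0.0948
  (1,r): 0.16·log₂(1.4260) = 0.0819
  (1,s): 0.11·log₂(1.1111) = 0.0167
  (1,t): 0.39·log₂(0.8690) = -0.0790
Sum = 0.075 bits.

0.075 bits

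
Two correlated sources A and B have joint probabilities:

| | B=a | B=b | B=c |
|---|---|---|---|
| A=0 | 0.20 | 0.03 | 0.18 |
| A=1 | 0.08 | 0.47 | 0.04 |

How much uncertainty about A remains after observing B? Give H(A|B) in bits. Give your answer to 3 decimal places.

Marginals: p(A) = (0.4100, 0.5900), p(B) = (0.2800, 0.5000, 0.2200).
H(A|B) = Σ p(B) · H(A|B=·).
  B=a: p=0.2800, H(A|B=a) = 0.8631
  B=b: p=0.5000, H(A|B=b) = 0.3274
  B=c: p=0.2200, H(A|B=c) = 0.6840
Weighted sum = 0.556 bits.

0.556 bits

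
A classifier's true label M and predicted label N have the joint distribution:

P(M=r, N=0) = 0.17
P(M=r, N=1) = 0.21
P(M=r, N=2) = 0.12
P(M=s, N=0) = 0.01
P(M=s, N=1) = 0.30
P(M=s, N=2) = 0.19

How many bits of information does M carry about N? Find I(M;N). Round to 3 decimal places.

Marginals: p(M) = (0.5000, 0.5000), p(N) = (0.1800, 0.5100, 0.3100).
I(M;N) = Σ p(x,y)·log₂[p(x,y)/(p(x)p(y))].
  (r,0): 0.17·log₂(1.8889) = 0.1560
  (r,1): 0.21·log₂(0.8235) = -0.0588
  (r,2): 0.12·log₂(0.7742) = -0.0443
  (s,0): 0.01·log₂(0.1111) = -0.0317
  (s,1): 0.30·log₂(1.1765) = 0.0703
  (s,2): 0.19·log₂(1.2258) = 0.0558
Sum = 0.147 bits.

0.147 bits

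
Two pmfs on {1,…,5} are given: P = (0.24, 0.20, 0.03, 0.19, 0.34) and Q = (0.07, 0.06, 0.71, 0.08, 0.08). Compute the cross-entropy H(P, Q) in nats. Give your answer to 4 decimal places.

H(P,Q) = −Σ p·ln q.
  −0.24·ln(0.07) = 0.63822
  −0.20·ln(0.06) = 0.56268
  −0.03·ln(0.71) = 0.01027
  −0.19·ln(0.08) = 0.47989
  −0.34·ln(0.08) = 0.85875
H(P,Q) = 2.5498 nats.

2.5498 nats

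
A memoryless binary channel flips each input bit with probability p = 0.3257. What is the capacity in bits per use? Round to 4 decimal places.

Binary symmetric channel: C = 1 − h₂(ε) where h₂ is the binary entropy function.
h₂(0.3257) = −0.3257·log₂0.3257 − 0.6743·log₂0.6743 = 0.9105.
C = 1 − 0.9105 = 0.0895 bits per channel use.

0.0895 bits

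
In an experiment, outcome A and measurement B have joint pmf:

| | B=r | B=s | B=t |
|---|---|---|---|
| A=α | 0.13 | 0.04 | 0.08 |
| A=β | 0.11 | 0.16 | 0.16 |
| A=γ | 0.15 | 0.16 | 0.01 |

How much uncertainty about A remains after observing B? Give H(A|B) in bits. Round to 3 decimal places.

1.396 bits

Chain rule: H(A|B) = H(A,B) − H(B).
Marginals: p(A) = (0.2500, 0.4300, 0.3200), p(B) = (0.3900, 0.3600, 0.2500).
H(A,B) = 2.9562 bits; H(B) = 1.5604 bits.
H(A|B) = 2.9562 − 1.5604 = 1.396 bits.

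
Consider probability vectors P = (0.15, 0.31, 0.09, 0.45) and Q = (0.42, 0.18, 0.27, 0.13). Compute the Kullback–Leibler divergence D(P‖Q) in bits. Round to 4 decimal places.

D(P‖Q) = Σ p·log₂(p/q).
  0.15·log₂(0.15/0.42) = -0.22281
  0.31·log₂(0.31/0.18) = 0.24312
  0.09·log₂(0.09/0.27) = -0.14265
  0.45·log₂(0.45/0.13) = 0.80614
D(P‖Q) = 0.6838 bits.

0.6838 bits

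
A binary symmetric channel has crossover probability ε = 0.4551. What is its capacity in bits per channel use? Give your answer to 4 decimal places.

Binary symmetric channel: C = 1 − h₂(ε) where h₂ is the binary entropy function.
h₂(0.4551) = −0.4551·log₂0.4551 − 0.5449·log₂0.5449 = 0.9942.
C = 1 − 0.9942 = 0.0058 bits per channel use.

0.0058 bits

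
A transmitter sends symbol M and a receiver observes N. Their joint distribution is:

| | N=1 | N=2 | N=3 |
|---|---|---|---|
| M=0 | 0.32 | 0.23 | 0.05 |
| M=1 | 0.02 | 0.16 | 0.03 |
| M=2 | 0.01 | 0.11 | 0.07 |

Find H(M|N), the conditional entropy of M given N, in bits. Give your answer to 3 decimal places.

Chain rule: H(M|N) = H(M,N) − H(N).
Marginals: p(M) = (0.6000, 0.2100, 0.1900), p(N) = (0.3500, 0.5000, 0.1500).
H(M,N) = 2.6027 bits; H(N) = 1.4406 bits.
H(M|N) = 2.6027 − 1.4406 = 1.162 bits.

1.162 bits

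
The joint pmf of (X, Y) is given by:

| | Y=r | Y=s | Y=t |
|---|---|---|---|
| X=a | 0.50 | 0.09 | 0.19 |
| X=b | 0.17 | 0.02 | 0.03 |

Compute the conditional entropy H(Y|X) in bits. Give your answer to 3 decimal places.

1.207 bits

Chain rule: H(Y|X) = H(X,Y) − H(X).
Marginals: p(X) = (0.7800, 0.2200), p(Y) = (0.6700, 0.1100, 0.2200).
H(X,Y) = 1.9671 bits; H(X) = 0.7602 bits.
H(Y|X) = 1.9671 − 0.7602 = 1.207 bits.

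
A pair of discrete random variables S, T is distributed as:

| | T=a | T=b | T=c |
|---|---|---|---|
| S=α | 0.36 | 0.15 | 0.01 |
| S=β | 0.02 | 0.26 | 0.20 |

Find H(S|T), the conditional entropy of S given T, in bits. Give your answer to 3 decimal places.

0.559 bits

Chain rule: H(S|T) = H(S,T) − H(T).
Marginals: p(S) = (0.5200, 0.4800), p(T) = (0.3800, 0.4100, 0.2100).
H(S,T) = 2.0901 bits; H(T) = 1.5307 bits.
H(S|T) = 2.0901 − 1.5307 = 0.559 bits.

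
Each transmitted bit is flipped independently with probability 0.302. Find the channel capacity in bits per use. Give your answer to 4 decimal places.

Binary symmetric channel: C = 1 − h₂(ε) where h₂ is the binary entropy function.
h₂(0.302) = −0.302·log₂0.302 − 0.698·log₂0.698 = 0.8837.
C = 1 − 0.8837 = 0.1163 bits per channel use.

0.1163 bits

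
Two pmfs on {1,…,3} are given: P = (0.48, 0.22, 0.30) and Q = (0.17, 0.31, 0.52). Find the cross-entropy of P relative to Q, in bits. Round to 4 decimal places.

H(P,Q) = −Σ p·log₂ q.
  −0.48·log₂(0.17) = 1.22707
  −0.22·log₂(0.31) = 0.37173
  −0.30·log₂(0.52) = 0.28302
H(P,Q) = 1.8818 bits.

1.8818 bits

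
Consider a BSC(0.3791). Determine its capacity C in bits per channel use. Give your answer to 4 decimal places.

Binary symmetric channel: C = 1 − h₂(ε) where h₂ is the binary entropy function.
h₂(0.3791) = −0.3791·log₂0.3791 − 0.6209·log₂0.6209 = 0.9574.
C = 1 − 0.9574 = 0.0426 bits per channel use.

0.0426 bits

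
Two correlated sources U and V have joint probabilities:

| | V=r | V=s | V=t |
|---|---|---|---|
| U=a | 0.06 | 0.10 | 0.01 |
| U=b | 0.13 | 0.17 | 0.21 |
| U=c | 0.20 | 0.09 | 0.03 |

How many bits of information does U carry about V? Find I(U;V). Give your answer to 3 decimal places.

Marginals: p(U) = (0.1700, 0.5100, 0.3200), p(V) = (0.3900, 0.3600, 0.2500).
I(U;V) = Σ p(x,y)·log₂[p(x,y)/(p(x)p(y))].
  (a,r): 0.06·log₂(0.9050) = -0.0086
  (a,s): 0.10·log₂(1.6340) = 0.0708
  (a,t): 0.01·log₂(0.2353) = -0.0209
  (b,r): 0.13·log₂(0.6536) = -0.0798
  (b,s): 0.17·log₂(0.9259) = -0.0189
  (b,t): 0.21·log₂(1.6471) = 0.1512
  (c,r): 0.20·log₂(1.6026) = 0.1361
  (c,s): 0.09·log₂(0.7812) = -0.0321
  (c,t): 0.03·log₂(0.3750) = -0.0425
Sum = 0.155 bits.

0.155 bits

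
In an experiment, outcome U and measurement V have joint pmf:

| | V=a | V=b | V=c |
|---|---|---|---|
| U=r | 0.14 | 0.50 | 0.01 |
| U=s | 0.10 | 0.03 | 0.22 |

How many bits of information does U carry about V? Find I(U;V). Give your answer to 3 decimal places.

Marginals: p(U) = (0.6500, 0.3500), p(V) = (0.2400, 0.5300, 0.2300).
I(U;V) = Σ p(x,y)·log₂[p(x,y)/(p(x)p(y))].
  (r,a): 0.14·log₂(0.8974) = -0.0219
  (r,b): 0.50·log₂(1.4514) = 0.2687
  (r,c): 0.01·log₂(0.0669) = -0.0390
  (s,a): 0.10·log₂(1.1905) = 0.0252
  (s,b): 0.03·log₂(0.1617) = -0.0789
  (s,c): 0.22·log₂(2.7329) = 0.3191
Sum = 0.473 bits.

0.473 bits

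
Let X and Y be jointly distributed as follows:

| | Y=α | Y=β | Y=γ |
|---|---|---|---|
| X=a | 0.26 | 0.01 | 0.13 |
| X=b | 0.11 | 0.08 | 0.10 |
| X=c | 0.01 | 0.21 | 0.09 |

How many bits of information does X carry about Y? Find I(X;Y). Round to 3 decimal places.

Marginals: p(X) = (0.4000, 0.2900, 0.3100), p(Y) = (0.3800, 0.3000, 0.3200).
I(X;Y) = H(X) + H(Y) − H(X,Y).
H(X) = 1.5705, H(Y) = 1.5776, H(X,Y) = 2.7803.
I(X;Y) = 1.5705 + 1.5776 − 2.7803 = 0.368 bits.

0.368 bits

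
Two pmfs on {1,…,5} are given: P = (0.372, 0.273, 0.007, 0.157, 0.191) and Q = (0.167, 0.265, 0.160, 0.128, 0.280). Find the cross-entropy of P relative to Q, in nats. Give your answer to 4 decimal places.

H(P,Q) = −Σ p·ln q.
  −0.372·ln(0.167) = 0.66579
  −0.273·ln(0.265) = 0.36255
  −0.007·ln(0.160) = 0.01283
  −0.157·ln(0.128) = 0.32275
  −0.191·ln(0.280) = 0.24314
H(P,Q) = 1.6071 nats.

1.6071 nats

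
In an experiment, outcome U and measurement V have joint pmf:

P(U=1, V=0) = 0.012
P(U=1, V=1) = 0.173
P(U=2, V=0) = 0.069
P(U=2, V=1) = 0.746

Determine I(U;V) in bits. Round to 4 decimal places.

Marginals: p(U) = (0.1850, 0.8150), p(V) = (0.0810, 0.9190).
I(U;V) = Σ p(x,y)·log₂[p(x,y)/(p(x)p(y))].
  (1,0): 0.012·log₂(0.8008) = -0.00385
  (1,1): 0.173·log₂(1.0176) = 0.00434
  (2,0): 0.069·log₂(1.0452) = 0.00440
  (2,1): 0.746·log₂(0.9960) = -0.00430
Sum = 0.0006 bits.

0.0006 bits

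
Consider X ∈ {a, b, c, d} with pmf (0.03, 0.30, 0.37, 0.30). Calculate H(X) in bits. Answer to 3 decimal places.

1.725 bits

H(X) = −Σ p·log₂ p.
  −(0.03)·log₂(0.03) = 0.1518
  −(0.30)·log₂(0.30) = 0.5211
  −(0.37)·log₂(0.37) = 0.5307
  −(0.30)·log₂(0.30) = 0.5211
Sum: 0.1518 + 0.5211 + 0.5307 + 0.5211 = 1.725 bits.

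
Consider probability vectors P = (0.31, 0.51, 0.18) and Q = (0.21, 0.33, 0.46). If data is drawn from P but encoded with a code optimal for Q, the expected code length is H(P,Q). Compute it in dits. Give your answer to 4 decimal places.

0.5164 dits

H(P,Q) = −Σ p·log₁₀ q.
  −0.31·log₁₀(0.21) = 0.21011
  −0.51·log₁₀(0.33) = 0.24556
  −0.18·log₁₀(0.46) = 0.06070
H(P,Q) = 0.5164 dits.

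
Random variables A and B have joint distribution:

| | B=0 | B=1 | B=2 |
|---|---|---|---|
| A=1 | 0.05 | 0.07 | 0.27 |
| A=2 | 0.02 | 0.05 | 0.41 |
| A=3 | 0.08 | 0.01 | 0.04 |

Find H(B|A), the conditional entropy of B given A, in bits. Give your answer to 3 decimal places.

0.974 bits

Chain rule: H(B|A) = H(A,B) − H(A).
Marginals: p(A) = (0.3900, 0.4800, 0.1300), p(B) = (0.1500, 0.1300, 0.7200).
H(A,B) = 2.3947 bits; H(A) = 1.4207 bits.
H(B|A) = 2.3947 − 1.4207 = 0.974 bits.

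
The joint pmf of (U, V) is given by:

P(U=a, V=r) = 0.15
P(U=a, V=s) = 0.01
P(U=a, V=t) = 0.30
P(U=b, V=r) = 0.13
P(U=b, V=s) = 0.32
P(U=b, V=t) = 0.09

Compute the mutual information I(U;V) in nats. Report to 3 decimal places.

Marginals: p(U) = (0.4600, 0.5400), p(V) = (0.2800, 0.3300, 0.3900).
I(U;V) = Σ p(x,y)·ln[p(x,y)/(p(x)p(y))].
  (a,r): 0.15·ln(1.1646) = 0.0229
  (a,s): 0.01·ln(0.0659) = -0.0272
  (a,t): 0.30·ln(1.6722) = 0.1542
  (b,r): 0.13·ln(0.8598) = -0.0196
  (b,s): 0.32·ln(1.7957) = 0.1873
  (b,t): 0.09·ln(0.4274) = -0.0765
Sum = 0.241 nats.

0.241 nats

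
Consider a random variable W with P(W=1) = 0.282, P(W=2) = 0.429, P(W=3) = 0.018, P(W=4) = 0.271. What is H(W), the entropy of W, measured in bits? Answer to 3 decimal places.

1.654 bits

H(W) = −Σ p·log₂ p.
  −(0.282)·log₂(0.282) = 0.5150
  −(0.429)·log₂(0.429) = 0.5238
  −(0.018)·log₂(0.018) = 0.1043
  −(0.271)·log₂(0.271) = 0.5105
Sum: 0.5150 + 0.5238 + 0.1043 + 0.5105 = 1.654 bits.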